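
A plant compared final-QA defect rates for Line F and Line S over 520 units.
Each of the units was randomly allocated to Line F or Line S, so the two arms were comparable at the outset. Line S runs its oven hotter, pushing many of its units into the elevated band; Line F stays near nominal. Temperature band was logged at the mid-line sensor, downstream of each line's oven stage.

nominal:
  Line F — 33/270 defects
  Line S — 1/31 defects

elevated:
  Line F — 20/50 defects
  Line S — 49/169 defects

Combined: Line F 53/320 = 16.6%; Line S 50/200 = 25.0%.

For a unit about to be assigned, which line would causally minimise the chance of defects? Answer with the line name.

Line F

In-process temperature band here is a post-treatment variable shaped by the line; conditioning on it would introduce bias rather than remove it. The overall comparison is the causal one.
Pooled: Line F 16.6% vs Line S 25.0%; Line F is lower overall.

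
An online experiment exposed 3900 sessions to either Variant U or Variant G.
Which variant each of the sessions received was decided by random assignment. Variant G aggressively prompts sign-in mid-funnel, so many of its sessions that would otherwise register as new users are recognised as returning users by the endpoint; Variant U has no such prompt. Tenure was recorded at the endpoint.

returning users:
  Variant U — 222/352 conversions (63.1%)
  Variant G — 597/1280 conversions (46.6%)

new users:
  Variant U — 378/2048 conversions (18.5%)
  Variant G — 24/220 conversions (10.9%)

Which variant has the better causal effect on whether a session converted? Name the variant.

Variant G

The stratified and pooled comparisons disagree (Variant U wins within each user tenure; Variant G wins overall), so the answer turns on the causal role of user tenure.
User tenure is recorded after the variant and is itself shifted by it — it sits on the causal path from variant to outcome. Conditioning on a mediator would strip out part of the effect we want; the pooled comparison gives the total causal effect.
Pooled: Variant U 25.0% vs Variant G 41.4%; Variant G is higher overall.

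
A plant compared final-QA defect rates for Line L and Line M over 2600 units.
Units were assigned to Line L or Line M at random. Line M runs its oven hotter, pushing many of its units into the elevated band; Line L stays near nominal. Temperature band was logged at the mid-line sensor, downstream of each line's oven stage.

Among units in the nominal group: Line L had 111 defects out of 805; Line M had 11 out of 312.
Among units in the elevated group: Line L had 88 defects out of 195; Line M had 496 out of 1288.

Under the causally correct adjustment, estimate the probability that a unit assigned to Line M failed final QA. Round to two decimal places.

0.32

Line M is lower inside every in-process temperature band stratum but Line L is lower in aggregate. Whether to stratify depends on how in-process temperature band relates to the line.
Stratifying would compare lines among units the lines themselves sorted into in-process temperature band groups — a form of selection on an intermediate. The unconditioned pooled rates give the total causal effect.
So P(outcome | do(Line M)) is just the pooled rate for Line M: 507/1600 = 0.317.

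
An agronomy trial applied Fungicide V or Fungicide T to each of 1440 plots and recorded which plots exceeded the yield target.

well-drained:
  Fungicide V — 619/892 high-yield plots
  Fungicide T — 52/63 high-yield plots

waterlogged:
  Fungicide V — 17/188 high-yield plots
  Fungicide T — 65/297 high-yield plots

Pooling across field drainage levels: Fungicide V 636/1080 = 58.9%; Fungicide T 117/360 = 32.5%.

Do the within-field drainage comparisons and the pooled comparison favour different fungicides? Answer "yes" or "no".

yes

Within each field drainage level (well-drained 69.4% vs 82.5%; waterlogged 9.0% vs 21.9%), Fungicide T has the higher rate every time. Pooled: 58.9% vs 32.5% — Fungicide V has the higher rate overall. The two comparisons disagree.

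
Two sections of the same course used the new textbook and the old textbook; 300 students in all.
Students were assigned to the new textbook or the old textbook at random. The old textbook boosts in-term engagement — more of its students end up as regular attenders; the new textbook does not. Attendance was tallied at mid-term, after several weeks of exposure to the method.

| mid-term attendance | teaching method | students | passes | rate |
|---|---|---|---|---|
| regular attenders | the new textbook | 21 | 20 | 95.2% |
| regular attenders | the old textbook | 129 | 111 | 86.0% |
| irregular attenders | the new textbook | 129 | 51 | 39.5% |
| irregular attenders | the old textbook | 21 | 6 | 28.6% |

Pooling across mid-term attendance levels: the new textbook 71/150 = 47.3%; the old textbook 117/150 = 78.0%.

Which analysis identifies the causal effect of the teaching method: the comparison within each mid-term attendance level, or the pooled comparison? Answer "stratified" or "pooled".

Mid-term attendance is downstream of the teaching method. One should not condition on a consequence of treatment, so the overall rates are the right comparison.
Pooled: the new textbook 47.3% vs the old textbook 78.0%; the old textbook is higher overall.

pooled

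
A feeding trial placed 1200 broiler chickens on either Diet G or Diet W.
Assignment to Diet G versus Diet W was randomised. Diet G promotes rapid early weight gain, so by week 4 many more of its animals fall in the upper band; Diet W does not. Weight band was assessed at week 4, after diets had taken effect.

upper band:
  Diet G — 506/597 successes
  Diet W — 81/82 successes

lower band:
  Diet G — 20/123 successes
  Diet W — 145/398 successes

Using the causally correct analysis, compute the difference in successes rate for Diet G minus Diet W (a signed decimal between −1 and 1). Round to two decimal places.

+0.26

Within every week-4 weight band level Diet W has the higher rate, yet pooled Diet G does — Simpson's reversal.
Week-4 weight band here is a post-treatment variable shaped by the diet; conditioning on it would introduce bias rather than remove it. The overall comparison is the causal one.
The causal difference is the pooled difference: 0.731 − 0.471 = +0.260.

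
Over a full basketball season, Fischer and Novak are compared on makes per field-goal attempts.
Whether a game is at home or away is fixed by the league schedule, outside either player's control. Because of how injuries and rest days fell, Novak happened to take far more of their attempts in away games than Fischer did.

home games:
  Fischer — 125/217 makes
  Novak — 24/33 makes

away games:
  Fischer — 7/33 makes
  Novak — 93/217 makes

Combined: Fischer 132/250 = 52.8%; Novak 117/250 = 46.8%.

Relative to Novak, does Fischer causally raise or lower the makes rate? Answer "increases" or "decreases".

decreases

Game venue satisfies the back-door criterion: it is not a descendant of the player, and it blocks the spurious path from player to outcome. Adjusting for it (i.e., using the within-game venue rates) gives the causal effect.
Within each level — home games: 57.6% vs 72.7%; away games: 21.2% vs 42.9% — Novak is higher every time.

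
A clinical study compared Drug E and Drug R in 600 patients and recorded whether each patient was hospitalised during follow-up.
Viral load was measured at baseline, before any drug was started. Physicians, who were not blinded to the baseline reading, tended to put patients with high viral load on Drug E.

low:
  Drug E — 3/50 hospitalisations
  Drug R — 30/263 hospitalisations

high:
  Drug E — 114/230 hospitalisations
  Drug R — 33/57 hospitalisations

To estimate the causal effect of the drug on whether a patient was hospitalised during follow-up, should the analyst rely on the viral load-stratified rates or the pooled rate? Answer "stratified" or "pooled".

Here viral load is a common cause — it drives both which drug a case falls under and the outcome. The crude comparison mixes populations; the stratum-specific rates are the causally relevant ones.
Within each level — low: 6.0% vs 11.4%; high: 49.6% vs 57.9% — Drug E is lower every time.

stratified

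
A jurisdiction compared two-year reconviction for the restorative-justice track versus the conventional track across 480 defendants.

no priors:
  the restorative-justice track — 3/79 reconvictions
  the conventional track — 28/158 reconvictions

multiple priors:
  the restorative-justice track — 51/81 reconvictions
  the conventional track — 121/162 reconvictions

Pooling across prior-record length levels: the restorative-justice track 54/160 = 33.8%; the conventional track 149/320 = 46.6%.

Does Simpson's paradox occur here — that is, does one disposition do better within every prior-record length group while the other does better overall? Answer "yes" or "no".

no

Within each prior-record length level (no priors 3.8% vs 17.7%; multiple priors 63.0% vs 74.7%), the restorative-justice track has the lower rate every time. Pooled: 33.8% vs 46.6% — the restorative-justice track has the lower rate overall. They agree.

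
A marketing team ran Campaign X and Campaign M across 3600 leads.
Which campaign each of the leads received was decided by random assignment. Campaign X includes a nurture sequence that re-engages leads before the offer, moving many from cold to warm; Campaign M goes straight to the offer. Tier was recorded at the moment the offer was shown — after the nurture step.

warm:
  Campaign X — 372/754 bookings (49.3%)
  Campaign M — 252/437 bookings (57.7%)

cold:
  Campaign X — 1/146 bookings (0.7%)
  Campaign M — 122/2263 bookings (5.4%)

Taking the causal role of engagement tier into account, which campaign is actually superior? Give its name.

Campaign X

The distribution of engagement tier is itself part of what the campaign does — it is an intermediate outcome. Holding it fixed would remove that part of the effect; the total effect is the pooled difference.
Pooled: Campaign X 41.4% vs Campaign M 13.9%; Campaign X is higher overall.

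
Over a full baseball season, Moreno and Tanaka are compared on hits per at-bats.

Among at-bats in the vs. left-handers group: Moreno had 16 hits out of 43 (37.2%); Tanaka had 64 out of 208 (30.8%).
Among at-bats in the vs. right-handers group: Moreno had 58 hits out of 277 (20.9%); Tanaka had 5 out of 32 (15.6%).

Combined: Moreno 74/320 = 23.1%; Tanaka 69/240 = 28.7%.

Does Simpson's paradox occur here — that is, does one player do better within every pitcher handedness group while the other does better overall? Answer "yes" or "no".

yes

Within each pitcher handedness level (vs. left-handers 37.2% vs 30.8%; vs. right-handers 20.9% vs 15.6%), Moreno has the higher rate every time. Pooled: 23.1% vs 28.7% — Tanaka has the higher rate overall. The two comparisons disagree.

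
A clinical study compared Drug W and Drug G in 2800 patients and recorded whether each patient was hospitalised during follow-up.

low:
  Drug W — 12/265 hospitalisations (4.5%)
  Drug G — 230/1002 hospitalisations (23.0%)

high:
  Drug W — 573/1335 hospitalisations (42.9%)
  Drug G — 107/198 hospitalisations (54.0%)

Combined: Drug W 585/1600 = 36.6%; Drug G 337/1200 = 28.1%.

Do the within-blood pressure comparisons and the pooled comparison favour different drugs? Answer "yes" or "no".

yes

Within each blood pressure level (low 4.5% vs 23.0%; high 42.9% vs 54.0%), Drug W has the lower rate every time. Pooled: 36.6% vs 28.1% — Drug G has the lower rate overall. The two comparisons disagree.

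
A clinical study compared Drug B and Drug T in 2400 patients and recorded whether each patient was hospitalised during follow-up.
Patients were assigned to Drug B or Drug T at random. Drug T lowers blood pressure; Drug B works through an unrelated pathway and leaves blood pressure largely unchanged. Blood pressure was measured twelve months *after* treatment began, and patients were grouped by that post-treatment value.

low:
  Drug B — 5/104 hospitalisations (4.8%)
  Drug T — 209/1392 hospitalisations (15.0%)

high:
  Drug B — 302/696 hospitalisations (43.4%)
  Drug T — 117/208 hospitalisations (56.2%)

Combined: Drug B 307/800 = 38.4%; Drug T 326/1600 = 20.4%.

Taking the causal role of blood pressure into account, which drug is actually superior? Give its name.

Stratifying would compare drugs among patients the drugs themselves sorted into blood pressure groups — a form of selection on an intermediate. The unconditioned pooled rates give the total causal effect.
Pooled: Drug B 38.4% vs Drug T 20.4%; Drug T is lower overall.

Drug T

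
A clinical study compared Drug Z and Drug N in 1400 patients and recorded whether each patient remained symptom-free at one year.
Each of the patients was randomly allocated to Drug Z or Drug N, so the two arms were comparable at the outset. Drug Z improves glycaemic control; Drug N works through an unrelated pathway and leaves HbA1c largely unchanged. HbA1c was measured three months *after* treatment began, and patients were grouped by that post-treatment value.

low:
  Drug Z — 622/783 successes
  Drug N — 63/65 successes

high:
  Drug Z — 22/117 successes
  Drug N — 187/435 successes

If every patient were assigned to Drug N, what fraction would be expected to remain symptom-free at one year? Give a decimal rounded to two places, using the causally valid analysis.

HbA1c lies on the pathway drug → HbA1c → outcome, so adjusting for it blocks the indirect effect. For the total causal effect of drug, use the unadjusted pooled rates.
So P(outcome | do(Drug N)) is just the pooled rate for Drug N: 250/500 = 0.500.

0.50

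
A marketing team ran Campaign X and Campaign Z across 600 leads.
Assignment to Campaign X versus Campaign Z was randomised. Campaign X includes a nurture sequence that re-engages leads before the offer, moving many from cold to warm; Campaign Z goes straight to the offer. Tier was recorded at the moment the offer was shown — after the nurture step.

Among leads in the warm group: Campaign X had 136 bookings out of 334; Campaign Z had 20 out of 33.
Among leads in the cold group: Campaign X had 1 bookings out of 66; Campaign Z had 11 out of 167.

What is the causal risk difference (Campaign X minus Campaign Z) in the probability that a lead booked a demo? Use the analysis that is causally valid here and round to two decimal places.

Engagement tier is recorded after the campaign and is itself shifted by it — it sits on the causal path from campaign to outcome. Conditioning on a mediator would strip out part of the effect we want; the pooled comparison gives the total causal effect.
The causal difference is the pooled difference: 0.343 − 0.155 = +0.188.

+0.19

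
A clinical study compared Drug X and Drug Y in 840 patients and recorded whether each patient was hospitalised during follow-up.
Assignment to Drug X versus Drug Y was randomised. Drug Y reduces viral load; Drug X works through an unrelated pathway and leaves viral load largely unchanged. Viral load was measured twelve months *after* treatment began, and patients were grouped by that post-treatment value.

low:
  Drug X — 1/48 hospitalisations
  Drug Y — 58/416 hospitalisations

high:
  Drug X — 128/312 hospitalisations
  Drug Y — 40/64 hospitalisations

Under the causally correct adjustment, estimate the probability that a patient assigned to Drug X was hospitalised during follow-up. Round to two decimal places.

The distribution of viral load is itself part of what the drug does — it is an intermediate outcome. Holding it fixed would remove that part of the effect; the total effect is the pooled difference.
So P(outcome | do(Drug X)) is just the pooled rate for Drug X: 129/360 = 0.358.

0.36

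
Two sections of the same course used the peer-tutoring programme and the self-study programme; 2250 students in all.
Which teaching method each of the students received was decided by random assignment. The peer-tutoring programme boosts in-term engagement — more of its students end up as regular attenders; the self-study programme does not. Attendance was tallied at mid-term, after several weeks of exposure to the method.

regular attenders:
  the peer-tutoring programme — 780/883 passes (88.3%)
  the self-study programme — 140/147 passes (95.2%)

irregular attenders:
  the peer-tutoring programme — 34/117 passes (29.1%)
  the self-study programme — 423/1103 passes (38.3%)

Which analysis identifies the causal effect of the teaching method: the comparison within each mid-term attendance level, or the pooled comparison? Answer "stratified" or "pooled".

The distribution of mid-term attendance is itself part of what the teaching method does — it is an intermediate outcome. Holding it fixed would remove that part of the effect; the total effect is the pooled difference.
Pooled: the peer-tutoring programme 81.4% vs the self-study programme 45.0%; the peer-tutoring programme is higher overall.

pooled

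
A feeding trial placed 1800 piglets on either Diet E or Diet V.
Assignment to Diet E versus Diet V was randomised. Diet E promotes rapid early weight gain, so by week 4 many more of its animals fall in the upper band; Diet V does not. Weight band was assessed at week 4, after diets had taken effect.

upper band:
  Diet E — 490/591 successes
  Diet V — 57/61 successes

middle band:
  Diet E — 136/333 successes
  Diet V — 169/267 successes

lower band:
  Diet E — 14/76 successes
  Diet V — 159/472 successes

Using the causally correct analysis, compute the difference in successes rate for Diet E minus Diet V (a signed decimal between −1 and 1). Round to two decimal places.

+0.16

Week-4 weight band lies on the pathway diet → week-4 weight band → outcome, so adjusting for it blocks the indirect effect. For the total causal effect of diet, use the unadjusted pooled rates.
The causal difference is the pooled difference: 0.640 − 0.481 = +0.159.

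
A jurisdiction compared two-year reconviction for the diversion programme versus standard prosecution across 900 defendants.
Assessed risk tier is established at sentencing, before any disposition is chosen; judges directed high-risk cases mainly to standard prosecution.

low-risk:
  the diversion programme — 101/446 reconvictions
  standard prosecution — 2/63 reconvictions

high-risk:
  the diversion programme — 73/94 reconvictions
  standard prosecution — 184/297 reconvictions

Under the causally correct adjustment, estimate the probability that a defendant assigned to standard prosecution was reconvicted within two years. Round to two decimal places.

The imbalance in assessed risk tier arose from how defendants were allocated, not from anything the disposition did; and assessed risk tier independently affects the outcome. The pooled gap is confounded — condition on assessed risk tier.
Standardising standard prosecution to the population assessed risk tier mix: 0.566·2/63 + 0.434·184/297 = 0.287.

0.29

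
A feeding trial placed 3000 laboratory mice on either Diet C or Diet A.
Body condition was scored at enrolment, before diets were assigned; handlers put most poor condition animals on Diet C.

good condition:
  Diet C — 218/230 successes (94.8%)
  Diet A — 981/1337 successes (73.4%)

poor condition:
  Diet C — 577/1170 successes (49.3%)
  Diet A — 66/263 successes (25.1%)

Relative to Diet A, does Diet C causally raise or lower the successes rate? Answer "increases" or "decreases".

Since starting body condition is a pre-existing factor (not a product of the diet) and it affects the outcome on its own, it is a confounder. The stratified rates, not the pooled rate, identify the causal effect.
Within each level — good condition: 94.8% vs 73.4%; poor condition: 49.3% vs 25.1% — Diet C is higher every time.

increases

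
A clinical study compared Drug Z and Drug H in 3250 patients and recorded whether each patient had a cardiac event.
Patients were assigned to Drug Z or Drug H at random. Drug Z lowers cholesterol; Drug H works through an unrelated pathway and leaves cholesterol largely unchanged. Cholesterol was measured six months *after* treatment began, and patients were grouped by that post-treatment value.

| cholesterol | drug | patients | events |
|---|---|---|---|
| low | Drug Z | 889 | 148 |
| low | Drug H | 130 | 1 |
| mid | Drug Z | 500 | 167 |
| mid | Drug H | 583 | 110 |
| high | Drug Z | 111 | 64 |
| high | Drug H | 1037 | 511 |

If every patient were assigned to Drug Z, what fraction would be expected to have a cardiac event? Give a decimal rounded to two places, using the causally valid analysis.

Because the drug influences cholesterol, cholesterol is a post-treatment mediator, not a confounder. Stratifying on it would bias the estimate; the causal effect is the crude pooled difference.
So P(outcome | do(Drug Z)) is just the pooled rate for Drug Z: 379/1500 = 0.253.

0.25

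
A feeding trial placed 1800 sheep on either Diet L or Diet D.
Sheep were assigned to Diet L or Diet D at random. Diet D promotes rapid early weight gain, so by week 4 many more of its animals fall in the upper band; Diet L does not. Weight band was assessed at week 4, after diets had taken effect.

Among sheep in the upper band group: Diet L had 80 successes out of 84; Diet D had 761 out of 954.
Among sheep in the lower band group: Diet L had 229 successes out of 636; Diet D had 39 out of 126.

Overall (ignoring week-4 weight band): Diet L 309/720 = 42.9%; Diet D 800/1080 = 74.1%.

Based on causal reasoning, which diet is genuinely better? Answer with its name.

Diet D

Diet L is higher inside every week-4 weight band stratum but Diet D is higher in aggregate. Whether to stratify depends on how week-4 weight band relates to the diet.
The distribution of week-4 weight band is itself part of what the diet does — it is an intermediate outcome. Holding it fixed would remove that part of the effect; the total effect is the pooled difference.
Pooled: Diet L 42.9% vs Diet D 74.1%; Diet D is higher overall.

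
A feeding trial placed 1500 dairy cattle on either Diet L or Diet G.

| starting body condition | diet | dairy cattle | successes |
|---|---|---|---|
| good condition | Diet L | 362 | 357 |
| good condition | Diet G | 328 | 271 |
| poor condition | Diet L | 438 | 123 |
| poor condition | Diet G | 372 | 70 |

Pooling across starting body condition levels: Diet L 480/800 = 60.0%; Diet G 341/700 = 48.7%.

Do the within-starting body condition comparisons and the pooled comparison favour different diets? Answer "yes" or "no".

Within each starting body condition level (good condition 98.6% vs 82.6%; poor condition 28.1% vs 18.8%), Diet L has the higher rate every time. Pooled: 60.0% vs 48.7% — Diet L has the higher rate overall. They agree.

no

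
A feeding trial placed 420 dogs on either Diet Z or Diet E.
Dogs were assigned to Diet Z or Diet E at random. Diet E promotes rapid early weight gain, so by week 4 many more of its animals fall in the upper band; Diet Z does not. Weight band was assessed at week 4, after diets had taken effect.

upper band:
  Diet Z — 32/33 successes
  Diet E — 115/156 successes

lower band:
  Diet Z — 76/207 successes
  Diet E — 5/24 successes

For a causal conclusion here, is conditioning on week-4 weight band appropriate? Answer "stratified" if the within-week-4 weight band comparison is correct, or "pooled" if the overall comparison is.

Week-4 weight band here is a post-treatment variable shaped by the diet; conditioning on it would introduce bias rather than remove it. The overall comparison is the causal one.
Pooled: Diet Z 45.0% vs Diet E 66.7%; Diet E is higher overall.

pooled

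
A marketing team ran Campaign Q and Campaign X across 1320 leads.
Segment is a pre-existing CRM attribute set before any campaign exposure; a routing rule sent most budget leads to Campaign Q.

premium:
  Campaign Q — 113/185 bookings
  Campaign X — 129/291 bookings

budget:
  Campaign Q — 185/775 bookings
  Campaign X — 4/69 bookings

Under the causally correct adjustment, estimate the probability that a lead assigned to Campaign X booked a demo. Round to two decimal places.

0.20

The customer segment-specific comparison favours Campaign Q throughout, but the pooled figures favour Campaign X. The question is whether to condition on customer segment.
Customer segment satisfies the back-door criterion: it is not a descendant of the campaign, and it blocks the spurious path from campaign to outcome. Adjusting for it (i.e., using the within-customer segment rates) gives the causal effect.
Standardising Campaign X to the population customer segment mix: 0.361·129/291 + 0.639·4/69 = 0.197.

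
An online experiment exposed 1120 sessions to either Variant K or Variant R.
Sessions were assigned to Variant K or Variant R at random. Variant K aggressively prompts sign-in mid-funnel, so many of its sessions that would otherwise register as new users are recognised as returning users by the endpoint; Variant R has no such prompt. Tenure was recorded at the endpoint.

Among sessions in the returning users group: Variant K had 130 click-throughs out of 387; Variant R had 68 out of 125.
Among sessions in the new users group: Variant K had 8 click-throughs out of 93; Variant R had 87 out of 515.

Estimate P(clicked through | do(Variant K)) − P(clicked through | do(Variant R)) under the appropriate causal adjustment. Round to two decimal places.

+0.05

Variant R is higher inside every user tenure stratum but Variant K is higher in aggregate. Whether to stratify depends on how user tenure relates to the variant.
User tenure is downstream of the variant. One should not condition on a consequence of treatment, so the overall rates are the right comparison.
The causal difference is the pooled difference: 0.287 − 0.242 = +0.045.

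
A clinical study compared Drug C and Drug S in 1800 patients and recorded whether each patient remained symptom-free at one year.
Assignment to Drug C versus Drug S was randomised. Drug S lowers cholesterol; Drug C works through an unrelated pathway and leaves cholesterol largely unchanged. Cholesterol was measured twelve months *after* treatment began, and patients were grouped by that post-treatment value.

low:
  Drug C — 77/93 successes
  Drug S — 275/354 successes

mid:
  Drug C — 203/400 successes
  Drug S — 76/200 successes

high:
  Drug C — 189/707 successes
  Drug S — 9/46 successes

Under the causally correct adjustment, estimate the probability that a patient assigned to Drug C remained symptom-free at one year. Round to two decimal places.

0.39

Stratifying would compare drugs among patients the drugs themselves sorted into cholesterol groups — a form of selection on an intermediate. The unconditioned pooled rates give the total causal effect.
So P(outcome | do(Drug C)) is just the pooled rate for Drug C: 469/1200 = 0.391.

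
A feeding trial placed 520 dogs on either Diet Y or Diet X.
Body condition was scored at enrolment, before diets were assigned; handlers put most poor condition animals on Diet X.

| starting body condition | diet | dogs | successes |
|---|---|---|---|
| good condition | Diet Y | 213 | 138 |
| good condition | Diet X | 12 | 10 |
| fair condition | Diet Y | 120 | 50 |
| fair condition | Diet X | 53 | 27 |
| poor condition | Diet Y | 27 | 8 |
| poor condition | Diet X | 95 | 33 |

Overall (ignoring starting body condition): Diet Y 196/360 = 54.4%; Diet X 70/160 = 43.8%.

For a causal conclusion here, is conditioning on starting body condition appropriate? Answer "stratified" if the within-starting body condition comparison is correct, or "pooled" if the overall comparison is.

stratified

The stratified and pooled comparisons disagree (Diet X wins within each starting body condition; Diet Y wins overall), so the answer turns on the causal role of starting body condition.
Starting body condition satisfies the back-door criterion: it is not a descendant of the diet, and it blocks the spurious path from diet to outcome. Adjusting for it (i.e., using the within-starting body condition rates) gives the causal effect.
Within each level — good condition: 64.8% vs 83.3%; fair condition: 41.7% vs 50.9%; poor condition: 29.6% vs 34.7% — Diet X is higher every time.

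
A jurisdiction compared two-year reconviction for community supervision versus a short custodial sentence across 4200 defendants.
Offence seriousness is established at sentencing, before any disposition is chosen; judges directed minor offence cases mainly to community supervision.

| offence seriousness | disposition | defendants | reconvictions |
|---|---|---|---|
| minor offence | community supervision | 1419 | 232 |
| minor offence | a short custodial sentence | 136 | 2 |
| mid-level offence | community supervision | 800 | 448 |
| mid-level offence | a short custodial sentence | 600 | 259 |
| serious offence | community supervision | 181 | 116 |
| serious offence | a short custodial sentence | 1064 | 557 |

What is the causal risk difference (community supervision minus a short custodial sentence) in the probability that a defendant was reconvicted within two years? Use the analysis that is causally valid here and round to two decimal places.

+0.13

Here offence seriousness is a common cause — it drives both which disposition a case falls under and the outcome. The crude comparison mixes populations; the stratum-specific rates are the causally relevant ones.
Adjusting over the population distribution of offence seriousness: 0.370·(0.163−0.015) + 0.333·(0.560−0.432) + 0.296·(0.641−0.523) = +0.133.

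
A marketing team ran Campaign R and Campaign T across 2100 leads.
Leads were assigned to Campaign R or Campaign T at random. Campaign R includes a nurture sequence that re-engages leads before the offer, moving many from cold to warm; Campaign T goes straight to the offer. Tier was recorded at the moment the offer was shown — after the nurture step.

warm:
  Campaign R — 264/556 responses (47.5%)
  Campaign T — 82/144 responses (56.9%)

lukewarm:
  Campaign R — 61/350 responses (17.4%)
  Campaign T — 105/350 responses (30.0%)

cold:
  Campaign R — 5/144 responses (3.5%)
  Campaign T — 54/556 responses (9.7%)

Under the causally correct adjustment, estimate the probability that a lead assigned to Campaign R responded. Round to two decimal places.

Engagement tier is downstream of the campaign. One should not condition on a consequence of treatment, so the overall rates are the right comparison.
So P(outcome | do(Campaign R)) is just the pooled rate for Campaign R: 330/1050 = 0.314.

0.31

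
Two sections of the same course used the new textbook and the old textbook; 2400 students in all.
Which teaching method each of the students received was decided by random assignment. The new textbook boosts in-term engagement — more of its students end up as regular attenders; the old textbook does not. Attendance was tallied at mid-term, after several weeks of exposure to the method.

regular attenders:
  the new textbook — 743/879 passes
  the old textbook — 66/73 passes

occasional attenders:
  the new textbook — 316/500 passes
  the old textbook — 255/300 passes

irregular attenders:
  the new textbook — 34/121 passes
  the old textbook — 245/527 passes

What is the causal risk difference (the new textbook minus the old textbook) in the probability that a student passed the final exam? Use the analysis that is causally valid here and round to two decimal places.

+0.10

the old textbook is higher inside every mid-term attendance stratum but the new textbook is higher in aggregate. Whether to stratify depends on how mid-term attendance relates to the teaching method.
Mid-term attendance here is a post-treatment variable shaped by the teaching method; conditioning on it would introduce bias rather than remove it. The overall comparison is the causal one.
The causal difference is the pooled difference: 0.729 − 0.629 = +0.100.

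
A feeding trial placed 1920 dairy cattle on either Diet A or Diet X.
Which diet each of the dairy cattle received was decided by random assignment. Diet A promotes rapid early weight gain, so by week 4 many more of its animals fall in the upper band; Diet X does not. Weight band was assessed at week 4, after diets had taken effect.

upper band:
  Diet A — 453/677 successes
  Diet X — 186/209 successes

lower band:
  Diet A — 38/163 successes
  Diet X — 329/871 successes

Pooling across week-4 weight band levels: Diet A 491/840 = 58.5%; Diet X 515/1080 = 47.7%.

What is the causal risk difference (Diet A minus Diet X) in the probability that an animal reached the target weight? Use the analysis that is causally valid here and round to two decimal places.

Week-4 weight band is recorded after the diet and is itself shifted by it — it sits on the causal path from diet to outcome. Conditioning on a mediator would strip out part of the effect we want; the pooled comparison gives the total causal effect.
The causal difference is the pooled difference: 0.585 − 0.477 = +0.108.

+0.11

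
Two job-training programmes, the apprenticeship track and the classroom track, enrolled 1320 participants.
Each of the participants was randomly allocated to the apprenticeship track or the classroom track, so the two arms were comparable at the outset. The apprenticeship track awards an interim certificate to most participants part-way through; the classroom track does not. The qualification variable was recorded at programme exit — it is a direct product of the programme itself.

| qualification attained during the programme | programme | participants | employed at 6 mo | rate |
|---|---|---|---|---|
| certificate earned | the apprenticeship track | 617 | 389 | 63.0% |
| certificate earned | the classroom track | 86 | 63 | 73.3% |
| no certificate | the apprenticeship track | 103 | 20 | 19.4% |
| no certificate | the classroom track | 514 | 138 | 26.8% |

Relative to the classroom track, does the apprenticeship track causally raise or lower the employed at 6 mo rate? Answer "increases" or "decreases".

Qualification attained during the programme is recorded after the programme and is itself shifted by it — it sits on the causal path from programme to outcome. Conditioning on a mediator would strip out part of the effect we want; the pooled comparison gives the total causal effect.
Pooled: the apprenticeship track 56.8% vs the classroom track 33.5%; the apprenticeship track is higher overall.

increases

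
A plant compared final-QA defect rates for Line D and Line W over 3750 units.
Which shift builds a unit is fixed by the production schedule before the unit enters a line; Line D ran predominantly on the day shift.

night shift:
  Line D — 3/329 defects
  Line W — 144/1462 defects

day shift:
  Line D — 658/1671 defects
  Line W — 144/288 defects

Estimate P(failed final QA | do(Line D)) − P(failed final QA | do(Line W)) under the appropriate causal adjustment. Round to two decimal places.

Line D is lower inside every shift stratum but Line W is lower in aggregate. Whether to stratify depends on how shift relates to the line.
Here shift is a common cause — it drives both which line a case falls under and the outcome. The crude comparison mixes populations; the stratum-specific rates are the causally relevant ones.
Adjusting over the population distribution of shift: 0.478·(0.009−0.098) + 0.522·(0.394−0.500) = -0.098.

-0.10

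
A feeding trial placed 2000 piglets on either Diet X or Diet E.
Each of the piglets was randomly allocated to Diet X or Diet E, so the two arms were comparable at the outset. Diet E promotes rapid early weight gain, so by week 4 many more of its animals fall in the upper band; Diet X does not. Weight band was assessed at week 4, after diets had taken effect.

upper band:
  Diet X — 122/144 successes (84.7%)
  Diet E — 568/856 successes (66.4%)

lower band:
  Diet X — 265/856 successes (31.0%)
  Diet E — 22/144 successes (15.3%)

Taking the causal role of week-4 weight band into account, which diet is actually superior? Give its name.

Within every week-4 weight band level Diet X has the higher rate, yet pooled Diet E does — Simpson's reversal.
The distribution of week-4 weight band is itself part of what the diet does — it is an intermediate outcome. Holding it fixed would remove that part of the effect; the total effect is the pooled difference.
Pooled: Diet X 38.7% vs Diet E 59.0%; Diet E is higher overall.

Diet E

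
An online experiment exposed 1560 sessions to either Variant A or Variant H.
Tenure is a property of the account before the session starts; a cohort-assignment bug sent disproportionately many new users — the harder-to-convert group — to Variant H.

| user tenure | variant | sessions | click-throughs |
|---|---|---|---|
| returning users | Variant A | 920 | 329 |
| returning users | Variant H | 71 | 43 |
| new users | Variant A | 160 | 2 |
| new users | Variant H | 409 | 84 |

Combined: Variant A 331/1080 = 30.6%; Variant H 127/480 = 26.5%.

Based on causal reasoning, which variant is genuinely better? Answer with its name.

Variant H

User tenure is set before the variant has any effect — it is not caused by the variant — and it independently drives the outcome. That makes it a confounder, so the causal comparison is within user tenure levels.
Within each level — returning users: 35.8% vs 60.6%; new users: 1.2% vs 20.5% — Variant H is higher every time.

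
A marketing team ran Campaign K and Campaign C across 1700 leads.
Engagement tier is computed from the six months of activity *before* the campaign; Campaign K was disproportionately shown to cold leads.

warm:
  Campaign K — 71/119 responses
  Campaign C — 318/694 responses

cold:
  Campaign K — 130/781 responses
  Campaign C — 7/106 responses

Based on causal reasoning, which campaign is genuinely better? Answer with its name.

Campaign K

Engagement tier satisfies the back-door criterion: it is not a descendant of the campaign, and it blocks the spurious path from campaign to outcome. Adjusting for it (i.e., using the within-engagement tier rates) gives the causal effect.
Within each level — warm: 59.7% vs 45.8%; cold: 16.6% vs 6.6% — Campaign K is higher every time.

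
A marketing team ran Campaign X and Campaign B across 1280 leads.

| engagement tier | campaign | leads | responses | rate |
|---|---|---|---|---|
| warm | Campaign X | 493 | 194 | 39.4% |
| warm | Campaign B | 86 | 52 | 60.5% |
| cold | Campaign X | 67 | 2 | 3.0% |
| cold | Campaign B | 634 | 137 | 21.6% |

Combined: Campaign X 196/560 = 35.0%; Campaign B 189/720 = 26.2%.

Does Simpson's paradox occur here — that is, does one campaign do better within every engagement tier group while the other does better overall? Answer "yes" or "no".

Within each engagement tier level (warm 39.4% vs 60.5%; cold 3.0% vs 21.6%), Campaign B has the higher rate every time. Pooled: 35.0% vs 26.2% — Campaign X has the higher rate overall. The two comparisons disagree.

yes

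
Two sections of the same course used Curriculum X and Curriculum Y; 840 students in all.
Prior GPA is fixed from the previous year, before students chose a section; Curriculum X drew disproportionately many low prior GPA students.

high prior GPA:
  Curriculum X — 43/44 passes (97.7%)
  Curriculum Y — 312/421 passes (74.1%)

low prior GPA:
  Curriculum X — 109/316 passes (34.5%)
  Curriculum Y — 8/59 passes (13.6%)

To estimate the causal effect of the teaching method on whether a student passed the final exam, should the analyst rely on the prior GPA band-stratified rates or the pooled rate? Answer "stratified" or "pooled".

stratified

Here prior GPA band is a common cause — it drives both which teaching method a case falls under and the outcome. The crude comparison mixes populations; the stratum-specific rates are the causally relevant ones.
Within each level — high prior GPA: 97.7% vs 74.1%; low prior GPA: 34.5% vs 13.6% — Curriculum X is higher every time.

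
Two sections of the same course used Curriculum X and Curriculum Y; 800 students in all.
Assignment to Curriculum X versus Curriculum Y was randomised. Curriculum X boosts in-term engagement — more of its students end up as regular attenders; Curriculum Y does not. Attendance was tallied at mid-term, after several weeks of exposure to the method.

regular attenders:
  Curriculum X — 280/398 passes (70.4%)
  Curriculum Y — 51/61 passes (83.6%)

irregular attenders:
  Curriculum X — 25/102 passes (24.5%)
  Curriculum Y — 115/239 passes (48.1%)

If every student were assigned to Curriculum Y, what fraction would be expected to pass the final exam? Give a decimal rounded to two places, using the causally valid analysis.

0.55

The stratified and pooled comparisons disagree (Curriculum Y wins within each mid-term attendance; Curriculum X wins overall), so the answer turns on the causal role of mid-term attendance.
Stratifying would compare teaching methods among students the teaching methods themselves sorted into mid-term attendance groups — a form of selection on an intermediate. The unconditioned pooled rates give the total causal effect.
So P(outcome | do(Curriculum Y)) is just the pooled rate for Curriculum Y: 166/300 = 0.553.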